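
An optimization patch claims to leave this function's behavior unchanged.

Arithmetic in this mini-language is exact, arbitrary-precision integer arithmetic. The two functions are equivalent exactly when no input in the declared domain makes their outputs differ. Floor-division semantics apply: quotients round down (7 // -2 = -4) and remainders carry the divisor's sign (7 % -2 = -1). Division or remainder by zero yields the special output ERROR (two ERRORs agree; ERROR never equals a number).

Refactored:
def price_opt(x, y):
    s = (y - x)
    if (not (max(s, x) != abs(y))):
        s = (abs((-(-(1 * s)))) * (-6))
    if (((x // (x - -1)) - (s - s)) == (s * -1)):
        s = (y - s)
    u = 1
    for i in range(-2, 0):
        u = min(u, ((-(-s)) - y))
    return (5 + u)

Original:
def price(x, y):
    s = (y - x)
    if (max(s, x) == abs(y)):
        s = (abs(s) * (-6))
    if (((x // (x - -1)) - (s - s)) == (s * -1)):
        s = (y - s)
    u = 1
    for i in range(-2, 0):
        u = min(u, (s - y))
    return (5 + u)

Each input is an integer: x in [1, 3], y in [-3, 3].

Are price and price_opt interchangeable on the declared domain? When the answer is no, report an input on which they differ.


The two versions differ — the changes include comparison usage differs, arithmetic usage differs, constant usage differs, boolean connective usage differs.
One worked example (x=2, y=3) — price: s=1, then (max(s, x) == abs(y)) is false, then (((x // (x - -1)) - (s - s)) == (s * -1)) is false, then u=1, then (i=-2), then u=-2, then (i=-1), then u=-2, then returns 3; price_opt: s=1, then (not (max(s, x) != abs(y))) is false, then (((x // (x - -1)) - (s - s)) == (s * -1)) is false, then u=1, then (i=-2), then u=-2, then (i=-1), then u=-2, then returns 3; agreement on 3.
Sweeping the whole domain (21 inputs) finds no disagreement.
verdict: equivalent


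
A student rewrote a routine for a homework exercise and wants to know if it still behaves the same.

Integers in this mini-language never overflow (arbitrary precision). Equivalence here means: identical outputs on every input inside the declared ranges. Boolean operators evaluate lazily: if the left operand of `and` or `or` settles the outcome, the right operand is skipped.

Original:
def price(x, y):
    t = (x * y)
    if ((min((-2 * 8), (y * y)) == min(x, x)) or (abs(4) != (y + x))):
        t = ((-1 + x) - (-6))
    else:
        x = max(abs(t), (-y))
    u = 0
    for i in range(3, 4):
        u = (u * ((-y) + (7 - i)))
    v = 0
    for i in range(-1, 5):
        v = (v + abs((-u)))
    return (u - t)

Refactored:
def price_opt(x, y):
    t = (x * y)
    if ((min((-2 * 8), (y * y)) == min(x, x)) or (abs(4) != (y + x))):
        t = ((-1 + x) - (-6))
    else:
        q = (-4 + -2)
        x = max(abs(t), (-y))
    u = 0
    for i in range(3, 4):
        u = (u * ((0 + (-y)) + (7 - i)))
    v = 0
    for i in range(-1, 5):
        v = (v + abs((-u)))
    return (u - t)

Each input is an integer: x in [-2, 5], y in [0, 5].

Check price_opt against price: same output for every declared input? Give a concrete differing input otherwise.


Reading the diff, among the changes: arithmetic usage differs, plus statement counts differ, plus constant usage differs, plus local variable names differ.
Spot check at x=4, y=4 — price: t := 16 | ((min((-2 * 8), (y * y)) == min(x, x)) or (abs(4) != (y + x))): true | t := 9 | u := 0 | iter i=3: | u := 0 | v := 0 | iter i=-1: | v := 0 | iter i=0: | v := 0 | iter i=1: | v := 0 | iter i=2: | v := 0 | iter i=3: | v := 0 | iter i=4: | v := 0 | result -9. price_opt: t := 16 | ((min((-2 * 8), (y * y)) == min(x, x)) or (abs(4) != (y + x))): true | t := 9 | u := 0 | iter i=3: | u := 0 | v := 0 | iter i=-1: | v := 0 | iter i=0: | v := 0 | iter i=1: | v := 0 | iter i=2: | v := 0 | iter i=3: | v := 0 | iter i=4: | v := 0 | result -9. Both give -9.
Across all 48 domain points the two functions coincide.
verdict: equivalent


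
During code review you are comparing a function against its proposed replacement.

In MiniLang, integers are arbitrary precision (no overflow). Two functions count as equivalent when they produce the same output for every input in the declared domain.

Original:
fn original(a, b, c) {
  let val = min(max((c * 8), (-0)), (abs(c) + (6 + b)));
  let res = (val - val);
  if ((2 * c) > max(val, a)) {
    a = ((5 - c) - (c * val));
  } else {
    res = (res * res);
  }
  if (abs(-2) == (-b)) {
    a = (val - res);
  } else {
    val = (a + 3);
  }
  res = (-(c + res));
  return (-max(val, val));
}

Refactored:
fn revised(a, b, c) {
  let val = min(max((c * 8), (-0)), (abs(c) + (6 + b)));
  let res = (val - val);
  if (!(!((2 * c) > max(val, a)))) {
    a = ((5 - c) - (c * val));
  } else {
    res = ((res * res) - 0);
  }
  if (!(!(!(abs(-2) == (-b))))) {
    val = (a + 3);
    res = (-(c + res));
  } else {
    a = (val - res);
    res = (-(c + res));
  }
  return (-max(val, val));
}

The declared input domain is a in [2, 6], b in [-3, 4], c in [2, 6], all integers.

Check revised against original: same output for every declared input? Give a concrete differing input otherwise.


Changes here: statement counts differ; boolean connective usage differs; arithmetic usage differs; constant usage differs; the full 200-point sweep finds no disagreement.
verdict: equivalent


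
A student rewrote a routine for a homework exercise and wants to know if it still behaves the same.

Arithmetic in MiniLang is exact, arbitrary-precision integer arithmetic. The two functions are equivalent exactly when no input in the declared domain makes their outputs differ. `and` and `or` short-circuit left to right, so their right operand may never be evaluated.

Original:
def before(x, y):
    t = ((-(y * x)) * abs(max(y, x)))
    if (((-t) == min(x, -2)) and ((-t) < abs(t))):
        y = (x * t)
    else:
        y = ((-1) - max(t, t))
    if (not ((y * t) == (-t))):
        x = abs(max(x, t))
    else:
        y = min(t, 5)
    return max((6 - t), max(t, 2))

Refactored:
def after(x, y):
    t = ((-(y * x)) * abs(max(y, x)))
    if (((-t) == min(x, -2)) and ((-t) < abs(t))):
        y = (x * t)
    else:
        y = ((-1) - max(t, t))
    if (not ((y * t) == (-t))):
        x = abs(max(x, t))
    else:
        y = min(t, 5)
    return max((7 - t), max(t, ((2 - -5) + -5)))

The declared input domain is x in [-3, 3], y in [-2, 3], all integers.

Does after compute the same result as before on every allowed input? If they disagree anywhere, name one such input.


x=-3, y=-2 yields 18 from before but 19 from after.
verdict: not equivalent; witness: x=-3, y=-2


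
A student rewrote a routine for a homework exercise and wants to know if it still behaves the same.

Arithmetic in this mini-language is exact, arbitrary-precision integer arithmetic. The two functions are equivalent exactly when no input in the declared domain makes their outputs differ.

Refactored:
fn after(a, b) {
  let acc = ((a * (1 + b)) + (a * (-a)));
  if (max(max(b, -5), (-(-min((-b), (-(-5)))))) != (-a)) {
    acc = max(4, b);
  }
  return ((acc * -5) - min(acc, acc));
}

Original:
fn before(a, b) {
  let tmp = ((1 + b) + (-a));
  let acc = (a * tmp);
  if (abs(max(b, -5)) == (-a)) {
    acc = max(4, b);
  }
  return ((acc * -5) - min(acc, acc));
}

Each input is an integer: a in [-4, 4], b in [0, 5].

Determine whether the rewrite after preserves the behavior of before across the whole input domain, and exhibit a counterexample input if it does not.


Evaluate both at a=-4, b=0.
before: tmp becomes 5; next acc becomes -20; next (abs(max(b, -5)) == (-a)) evaluates to false; next final value 120
after: acc becomes -20; next (max(max(b, -5), (-(-min((-b), (-(-5)))))) != (-a)) evaluates to true; next acc becomes 4; next final value -24
120 against -24: the behavior changed.
verdict: not equivalent; witness: a=-4, b=0


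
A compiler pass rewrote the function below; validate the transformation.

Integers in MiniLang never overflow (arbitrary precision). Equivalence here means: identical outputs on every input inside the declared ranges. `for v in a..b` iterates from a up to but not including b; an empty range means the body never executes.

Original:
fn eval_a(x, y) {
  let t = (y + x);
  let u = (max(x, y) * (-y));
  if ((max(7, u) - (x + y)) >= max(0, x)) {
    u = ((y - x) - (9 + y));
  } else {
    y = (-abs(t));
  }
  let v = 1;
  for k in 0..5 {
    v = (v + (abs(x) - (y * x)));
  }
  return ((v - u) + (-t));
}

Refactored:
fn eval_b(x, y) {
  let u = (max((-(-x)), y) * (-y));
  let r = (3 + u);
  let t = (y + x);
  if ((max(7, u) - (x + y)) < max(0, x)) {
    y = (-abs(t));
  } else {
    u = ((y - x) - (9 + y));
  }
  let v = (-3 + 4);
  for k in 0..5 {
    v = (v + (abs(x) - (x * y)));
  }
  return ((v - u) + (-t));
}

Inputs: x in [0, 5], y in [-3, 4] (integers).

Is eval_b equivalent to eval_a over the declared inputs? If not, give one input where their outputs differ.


The two are interchangeable: statement counts differ, and local variable names differ, and arithmetic usage differs, and comparison usage differs, and constant usage differs, and every declared input agrees.
One worked example (x=5, y=2) — eval_a: t becomes 7; next u becomes -10; next ((max(7, u) - (x + y)) >= max(0, x)) evaluates to false; next y becomes -7; next v becomes 1; next at k=0:; next v becomes 41; next at k=1:; next v becomes 81; next at k=2:; next v becomes 121; next at k=3:; next v becomes 161; next at k=4:; next v becomes 201; next final value 204; eval_b: u becomes -10; next r becomes -7; next t becomes 7; next ((max(7, u) - (x + y)) < max(0, x)) evaluates to true; next y becomes -7; next v becomes 1; next at k=0:; next v becomes 41; next at k=1:; next v becomes 81; next at k=2:; next v becomes 121; next at k=3:; next v becomes 161; next at k=4:; next v becomes 201; next final value 204; agreement on 204.
An exhaustive pass over the 48 declared inputs shows identical outputs.
verdict: equivalent


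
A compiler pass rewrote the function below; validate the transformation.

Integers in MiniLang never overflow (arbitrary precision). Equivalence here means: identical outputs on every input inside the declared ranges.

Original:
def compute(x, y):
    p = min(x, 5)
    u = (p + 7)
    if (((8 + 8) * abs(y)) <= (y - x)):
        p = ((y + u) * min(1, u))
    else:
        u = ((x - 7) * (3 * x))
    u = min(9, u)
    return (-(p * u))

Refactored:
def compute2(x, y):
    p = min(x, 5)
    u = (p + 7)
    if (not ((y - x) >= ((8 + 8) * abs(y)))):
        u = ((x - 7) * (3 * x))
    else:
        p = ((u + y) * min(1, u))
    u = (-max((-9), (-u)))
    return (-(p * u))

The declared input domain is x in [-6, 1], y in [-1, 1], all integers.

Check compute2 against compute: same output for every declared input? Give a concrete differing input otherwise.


Changes here: min/max/abs usage differs, plus boolean connective usage differs, plus comparison usage differs; the full 24-point sweep finds no disagreement.
verdict: equivalent


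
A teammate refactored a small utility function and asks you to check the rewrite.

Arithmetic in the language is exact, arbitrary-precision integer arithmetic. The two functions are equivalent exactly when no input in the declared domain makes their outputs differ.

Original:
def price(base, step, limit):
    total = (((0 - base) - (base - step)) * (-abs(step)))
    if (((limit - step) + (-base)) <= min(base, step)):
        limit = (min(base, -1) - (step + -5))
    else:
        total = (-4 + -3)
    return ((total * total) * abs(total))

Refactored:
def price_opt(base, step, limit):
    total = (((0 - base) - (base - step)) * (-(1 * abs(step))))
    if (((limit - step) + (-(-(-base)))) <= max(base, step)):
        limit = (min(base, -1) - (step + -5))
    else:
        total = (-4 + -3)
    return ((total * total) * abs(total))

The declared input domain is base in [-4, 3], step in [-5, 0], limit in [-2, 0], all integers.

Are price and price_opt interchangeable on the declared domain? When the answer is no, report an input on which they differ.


Not equivalent: base=-2, step=0, limit=-2 separates them (343 vs 0).
price: total := 0 | (((limit - step) + (-base)) <= min(base, step)): false | total := -7 | result 343
price_opt: total := 0 | (((limit - step) + (-(-(-base)))) <= max(base, step)): true | limit := 3 | result 0
verdict: not equivalent; witness: base=-2, step=0, limit=-2


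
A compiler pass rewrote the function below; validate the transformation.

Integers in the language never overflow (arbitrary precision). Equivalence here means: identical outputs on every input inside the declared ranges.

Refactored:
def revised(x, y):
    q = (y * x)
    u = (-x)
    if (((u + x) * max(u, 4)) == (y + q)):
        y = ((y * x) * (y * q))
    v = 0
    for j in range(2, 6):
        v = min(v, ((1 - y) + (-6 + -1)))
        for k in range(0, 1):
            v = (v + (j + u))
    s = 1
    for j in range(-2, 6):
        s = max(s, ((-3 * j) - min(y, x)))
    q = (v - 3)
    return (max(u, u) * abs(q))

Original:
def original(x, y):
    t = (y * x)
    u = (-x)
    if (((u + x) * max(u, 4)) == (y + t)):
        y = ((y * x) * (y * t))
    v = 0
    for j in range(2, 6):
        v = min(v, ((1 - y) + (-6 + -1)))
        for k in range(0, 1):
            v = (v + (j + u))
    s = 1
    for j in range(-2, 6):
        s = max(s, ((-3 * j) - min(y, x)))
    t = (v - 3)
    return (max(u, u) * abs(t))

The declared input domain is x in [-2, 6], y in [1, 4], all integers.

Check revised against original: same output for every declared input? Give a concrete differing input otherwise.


Equivalent — the differences include local variable names differ, yet no declared input distinguishes the two.
Tracing x=5, y=2: original: t becomes 10; next u becomes -5; next (((u + x) * max(u, 4)) == (y + t)) evaluates to false; next v becomes 0; next at j=2:; next v becomes -8; next at k=0:; next v becomes -11; next at j=3:; next v becomes -11; next at k=0:; next v becomes -13; next at j=4:; next v becomes -13; next at k=0:; next v becomes -14; next at j=5:; next v becomes -14; next at k=0:; next v becomes -14; next s becomes 1; next at j=-2:; next s becomes 4; next at j=-1:; next s becomes 4; next at j=0:; next s becomes 4; next at j=1:; next s becomes 4; next at j=2:; next s becomes 4; next at j=3:; next s becomes 4; next at j=4:; next s becomes 4; next at j=5:; next s becomes 4; next t becomes -17; next final value -85 | revised: q becomes 10; next u becomes -5; next (((u + x) * max(u, 4)) == (y + q)) evaluates to false; next v becomes 0; next at j=2:; next v becomes -8; next at k=0:; next v becomes -11; next at j=3:; next v becomes -11; next at k=0:; next v becomes -13; next at j=4:; next v becomes -13; next at k=0:; next v becomes -14; next at j=5:; next v becomes -14; next at k=0:; next v becomes -14; next s becomes 1; next at j=-2:; next s becomes 4; next at j=-1:; next s becomes 4; next at j=0:; next s becomes 4; next at j=1:; next s becomes 4; next at j=2:; next s becomes 4; next at j=3:; next s becomes 4; next at j=4:; next s becomes 4; next at j=5:; next s becomes 4; next q becomes -17; next final value -85 — matching result -85.
Every one of the 36 inputs gives matching results.
verdict: equivalent


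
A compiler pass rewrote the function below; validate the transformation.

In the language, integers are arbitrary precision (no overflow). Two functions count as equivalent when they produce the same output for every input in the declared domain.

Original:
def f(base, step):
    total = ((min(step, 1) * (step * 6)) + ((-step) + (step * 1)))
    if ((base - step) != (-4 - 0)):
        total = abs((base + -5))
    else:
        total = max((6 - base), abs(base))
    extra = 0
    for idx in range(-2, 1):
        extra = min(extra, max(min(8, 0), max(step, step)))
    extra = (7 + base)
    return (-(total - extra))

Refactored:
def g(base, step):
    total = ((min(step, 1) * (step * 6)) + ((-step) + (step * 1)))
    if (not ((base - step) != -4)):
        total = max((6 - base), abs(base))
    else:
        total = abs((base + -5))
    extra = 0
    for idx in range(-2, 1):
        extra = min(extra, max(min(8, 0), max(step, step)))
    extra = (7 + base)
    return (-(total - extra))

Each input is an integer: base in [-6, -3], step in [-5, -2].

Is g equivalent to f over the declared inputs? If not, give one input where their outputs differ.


Reading the diff, among the changes: boolean connective usage differs, and constant usage differs, and arithmetic usage differs.
As a probe, take base=-5, step=-4: f runs total becomes 96; next ((base - step) != (-4 - 0)) evaluates to true; next total becomes 10; next extra becomes 0; next at idx=-2:; next extra becomes 0; next at idx=-1:; next extra becomes 0; next at idx=0:; next extra becomes 0; next extra becomes 2; next final value -8; g runs total becomes 96; next (not ((base - step) != -4)) evaluates to false; next total becomes 10; next extra becomes 0; next at idx=-2:; next extra becomes 0; next at idx=-1:; next extra becomes 0; next at idx=0:; next extra becomes 0; next extra becomes 2; next final value -8; both end at -8.
Across all 16 domain points the two functions coincide.
verdict: equivalent


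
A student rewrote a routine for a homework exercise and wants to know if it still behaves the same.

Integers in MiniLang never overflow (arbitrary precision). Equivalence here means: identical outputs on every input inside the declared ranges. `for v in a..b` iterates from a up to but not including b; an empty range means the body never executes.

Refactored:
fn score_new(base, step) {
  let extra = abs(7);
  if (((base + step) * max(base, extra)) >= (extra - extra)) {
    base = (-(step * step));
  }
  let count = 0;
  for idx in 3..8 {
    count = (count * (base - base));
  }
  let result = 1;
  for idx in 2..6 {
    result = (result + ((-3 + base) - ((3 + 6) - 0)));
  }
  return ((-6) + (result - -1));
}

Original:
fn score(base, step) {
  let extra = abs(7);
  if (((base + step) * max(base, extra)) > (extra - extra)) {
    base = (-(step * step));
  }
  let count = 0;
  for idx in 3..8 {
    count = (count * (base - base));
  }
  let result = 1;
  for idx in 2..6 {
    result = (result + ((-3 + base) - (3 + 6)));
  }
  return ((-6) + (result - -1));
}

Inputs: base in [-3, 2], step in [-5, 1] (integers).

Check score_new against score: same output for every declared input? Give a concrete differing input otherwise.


The rewrite breaks on base=1, step=-1, where the results are -48 and -56.
score: extra := 7 | (((base + step) * max(base, extra)) > (extra - extra)): false | count := 0 | iter idx=3: | count := 0 | iter idx=4: | count := 0 | iter idx=5: | count := 0 | iter idx=6: | count := 0 | iter idx=7: | count := 0 | result := 1 | iter idx=2: | result := -10 | iter idx=3: | result := -21 | iter idx=4: | result := -32 | iter idx=5: | result := -43 | result -48
score_new: extra := 7 | (((base + step) * max(base, extra)) >= (extra - extra)): true | base := -1 | count := 0 | iter idx=3: | count := 0 | iter idx=4: | count := 0 | iter idx=5: | count := 0 | iter idx=6: | count := 0 | iter idx=7: | count := 0 | result := 1 | iter idx=2: | result := -12 | iter idx=3: | result := -25 | iter idx=4: | result := -38 | iter idx=5: | result := -51 | result -56
verdict: not equivalent; witness: base=1, step=-1


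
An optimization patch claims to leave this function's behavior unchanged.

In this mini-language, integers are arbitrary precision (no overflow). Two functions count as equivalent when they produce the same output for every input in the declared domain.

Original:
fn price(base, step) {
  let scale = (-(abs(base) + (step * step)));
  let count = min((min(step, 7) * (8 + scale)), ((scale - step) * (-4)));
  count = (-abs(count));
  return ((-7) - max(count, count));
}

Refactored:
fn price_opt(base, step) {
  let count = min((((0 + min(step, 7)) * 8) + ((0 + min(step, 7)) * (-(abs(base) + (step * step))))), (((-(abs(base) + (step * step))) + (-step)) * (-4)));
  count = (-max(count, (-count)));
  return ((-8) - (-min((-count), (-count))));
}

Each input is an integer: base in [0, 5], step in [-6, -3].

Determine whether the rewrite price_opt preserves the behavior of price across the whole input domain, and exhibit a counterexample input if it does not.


Evaluate both at base=0, step=-6.
price: scale = -36; count = 120; count = -120; return 113
price_opt: count = 120; count = -120; return 112
113 against 112: the behavior changed.
verdict: not equivalent; witness: base=0, step=-6


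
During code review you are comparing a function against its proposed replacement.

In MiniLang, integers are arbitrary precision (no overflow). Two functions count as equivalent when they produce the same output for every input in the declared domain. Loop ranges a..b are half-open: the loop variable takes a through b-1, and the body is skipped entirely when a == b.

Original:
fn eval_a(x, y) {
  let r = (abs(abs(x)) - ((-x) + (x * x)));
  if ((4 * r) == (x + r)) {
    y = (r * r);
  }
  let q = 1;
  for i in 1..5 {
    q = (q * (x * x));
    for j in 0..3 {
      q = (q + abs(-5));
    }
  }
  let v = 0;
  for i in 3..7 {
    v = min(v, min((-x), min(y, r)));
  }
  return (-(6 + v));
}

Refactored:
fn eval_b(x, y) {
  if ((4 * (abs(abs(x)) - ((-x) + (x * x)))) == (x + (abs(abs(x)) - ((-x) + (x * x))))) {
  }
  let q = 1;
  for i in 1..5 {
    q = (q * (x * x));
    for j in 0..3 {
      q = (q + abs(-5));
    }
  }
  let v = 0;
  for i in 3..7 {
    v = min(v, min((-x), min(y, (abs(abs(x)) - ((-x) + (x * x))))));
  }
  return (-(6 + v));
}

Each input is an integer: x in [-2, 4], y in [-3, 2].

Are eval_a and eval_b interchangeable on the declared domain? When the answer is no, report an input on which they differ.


The rewrite breaks on x=0, y=-3, where the results are -6 and -3.
eval_a: r becomes 0; next ((4 * r) == (x + r)) evaluates to true; next y becomes 0; next q becomes 1; next at i=1:; next q becomes 0; next at j=0:; next q becomes 5; next at j=1:; next q becomes 10; next at j=2:; next q becomes 15; next at i=2:; next q becomes 0; next at j=0:; next q becomes 5; next at j=1:; next q becomes 10; next at j=2:; next q becomes 15; next at i=3:; next q becomes 0; next at j=0:; next q becomes 5; next at j=1:; next q becomes 10; next at j=2:; next q becomes 15; next at i=4:; next q becomes 0; next at j=0:; next q becomes 5; next at j=1:; next q becomes 10; next at j=2:; next q becomes 15; next v becomes 0; next at i=3:; next v becomes 0; next at i=4:; next v becomes 0; next at i=5:; next v becomes 0; next at i=6:; next v becomes 0; next final value -6
eval_b: ((4 * (abs(abs(x)) - ((-x) + (x * x)))) == (x + (abs(abs(x)) - ((-x) + (x * x))))) evaluates to true; next q becomes 1; next at i=1:; next q becomes 0; next at j=0:; next q becomes 5; next at j=1:; next q becomes 10; next at j=2:; next q becomes 15; next at i=2:; next q becomes 0; next at j=0:; next q becomes 5; next at j=1:; next q becomes 10; next at j=2:; next q becomes 15; next at i=3:; next q becomes 0; next at j=0:; next q becomes 5; next at j=1:; next q becomes 10; next at j=2:; next q becomes 15; next at i=4:; next q becomes 0; next at j=0:; next q becomes 5; next at j=1:; next q becomes 10; next at j=2:; next q becomes 15; next v becomes 0; next at i=3:; next v becomes -3; next at i=4:; next v becomes -3; next at i=5:; next v becomes -3; next at i=6:; next v becomes -3; next final value -3
verdict: not equivalent; witness: x=0, y=-3


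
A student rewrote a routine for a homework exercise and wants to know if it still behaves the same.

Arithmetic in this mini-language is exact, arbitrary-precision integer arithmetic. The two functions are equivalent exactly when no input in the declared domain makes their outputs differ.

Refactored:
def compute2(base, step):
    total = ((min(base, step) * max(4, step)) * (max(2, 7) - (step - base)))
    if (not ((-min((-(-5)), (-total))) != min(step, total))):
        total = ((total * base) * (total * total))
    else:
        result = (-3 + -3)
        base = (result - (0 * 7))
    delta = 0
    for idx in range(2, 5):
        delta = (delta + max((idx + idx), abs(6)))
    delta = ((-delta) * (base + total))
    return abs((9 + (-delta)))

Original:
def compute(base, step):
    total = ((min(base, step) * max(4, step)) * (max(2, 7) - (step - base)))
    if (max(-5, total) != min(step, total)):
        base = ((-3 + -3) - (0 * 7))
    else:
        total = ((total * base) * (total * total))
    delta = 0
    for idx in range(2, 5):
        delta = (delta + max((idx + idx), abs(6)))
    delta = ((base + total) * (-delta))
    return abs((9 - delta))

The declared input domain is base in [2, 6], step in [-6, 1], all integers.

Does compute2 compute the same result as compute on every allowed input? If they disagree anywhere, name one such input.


Behavior is preserved: although local variable names differ, plus min/max/abs usage differs, plus statement counts differ, plus arithmetic usage differs, plus boolean connective usage differs, the outputs never diverge.
One worked example (base=3, step=-6) — compute: total = -384; (max(-5, total) != min(step, total)) -> true; base = -6; delta = 0; [idx=2]; delta = 6; [idx=3]; delta = 12; [idx=4]; delta = 20; delta = 7800; return 7791; compute2: total = -384; (not ((-min((-(-5)), (-total))) != min(step, total))) -> false; result = -6; base = -6; delta = 0; [idx=2]; delta = 6; [idx=3]; delta = 12; [idx=4]; delta = 20; delta = 7800; return 7791; agreement on 7791.
Checked all 40 inputs in the declared domain: the outputs agree on every one.
verdict: equivalent


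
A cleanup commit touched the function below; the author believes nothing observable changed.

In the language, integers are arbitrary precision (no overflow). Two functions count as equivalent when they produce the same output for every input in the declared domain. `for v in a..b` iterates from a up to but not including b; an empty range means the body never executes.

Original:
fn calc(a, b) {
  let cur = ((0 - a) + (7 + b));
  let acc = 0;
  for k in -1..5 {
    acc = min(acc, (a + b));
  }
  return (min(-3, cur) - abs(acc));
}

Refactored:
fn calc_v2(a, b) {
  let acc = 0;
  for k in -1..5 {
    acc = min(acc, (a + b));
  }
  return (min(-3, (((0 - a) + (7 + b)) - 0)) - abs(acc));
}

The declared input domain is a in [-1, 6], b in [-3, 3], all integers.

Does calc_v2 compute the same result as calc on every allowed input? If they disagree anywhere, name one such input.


Comparing the listings, the differences include: arithmetic usage differs; statement counts differ; local variable names differ; constant usage differs.
Spot check at a=-1, b=2 — calc: cur becomes 10; next acc becomes 0; next at k=-1:; next acc becomes 0; next at k=0:; next acc becomes 0; next at k=1:; next acc becomes 0; next at k=2:; next acc becomes 0; next at k=3:; next acc becomes 0; next at k=4:; next acc becomes 0; next final value -3. calc_v2: acc becomes 0; next at k=-1:; next acc becomes 0; next at k=0:; next acc becomes 0; next at k=1:; next acc becomes 0; next at k=2:; next acc becomes 0; next at k=3:; next acc becomes 0; next at k=4:; next acc becomes 0; next final value -3. Both give -3.
Across all 56 domain points the two functions coincide.
verdict: equivalent


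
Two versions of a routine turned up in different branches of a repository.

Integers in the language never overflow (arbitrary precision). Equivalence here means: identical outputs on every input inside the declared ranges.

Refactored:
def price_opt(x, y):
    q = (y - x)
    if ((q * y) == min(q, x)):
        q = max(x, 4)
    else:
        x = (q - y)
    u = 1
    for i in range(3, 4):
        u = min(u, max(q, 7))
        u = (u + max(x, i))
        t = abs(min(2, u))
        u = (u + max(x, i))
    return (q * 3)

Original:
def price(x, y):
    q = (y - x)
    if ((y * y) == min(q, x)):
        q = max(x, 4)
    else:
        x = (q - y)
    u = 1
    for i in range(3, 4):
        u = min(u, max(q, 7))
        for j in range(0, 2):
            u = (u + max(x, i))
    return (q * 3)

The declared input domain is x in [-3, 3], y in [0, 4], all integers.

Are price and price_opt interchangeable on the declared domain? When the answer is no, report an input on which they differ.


Not equivalent: x=1, y=1 separates them (0 vs 12).
price: q becomes 0; next ((y * y) == min(q, x)) evaluates to false; next x becomes -1; next u becomes 1; next at i=3:; next u becomes 1; next at j=0:; next u becomes 4; next at j=1:; next u becomes 7; next final value 0
price_opt: q becomes 0; next ((q * y) == min(q, x)) evaluates to true; next q becomes 4; next u becomes 1; next at i=3:; next u becomes 1; next u becomes 4; next t becomes 2; next u becomes 7; next final value 12
verdict: not equivalent; witness: x=1, y=1


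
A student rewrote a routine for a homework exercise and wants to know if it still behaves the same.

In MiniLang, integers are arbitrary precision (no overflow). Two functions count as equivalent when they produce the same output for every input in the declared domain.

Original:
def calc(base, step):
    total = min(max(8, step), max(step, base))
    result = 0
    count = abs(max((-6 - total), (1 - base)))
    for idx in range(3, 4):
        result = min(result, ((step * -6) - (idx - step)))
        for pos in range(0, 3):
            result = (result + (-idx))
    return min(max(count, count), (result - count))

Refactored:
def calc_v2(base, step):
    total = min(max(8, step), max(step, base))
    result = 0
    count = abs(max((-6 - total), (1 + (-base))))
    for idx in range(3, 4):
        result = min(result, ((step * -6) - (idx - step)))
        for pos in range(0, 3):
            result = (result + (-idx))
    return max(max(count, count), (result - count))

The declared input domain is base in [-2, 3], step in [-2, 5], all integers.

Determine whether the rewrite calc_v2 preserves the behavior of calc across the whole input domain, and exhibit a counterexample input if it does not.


Evaluate both at base=-2, step=-2.
calc: total = -2; result = 0; count = 3; [idx=3]; result = 0; [pos=0]; result = -3; [pos=1]; result = -6; [pos=2]; result = -9; return -12
calc_v2: total = -2; result = 0; count = 3; [idx=3]; result = 0; [pos=0]; result = -3; [pos=1]; result = -6; [pos=2]; result = -9; return 3
-12 and 3 differ, so these are not the same function on this domain.
verdict: not equivalent; witness: base=-2, step=-2


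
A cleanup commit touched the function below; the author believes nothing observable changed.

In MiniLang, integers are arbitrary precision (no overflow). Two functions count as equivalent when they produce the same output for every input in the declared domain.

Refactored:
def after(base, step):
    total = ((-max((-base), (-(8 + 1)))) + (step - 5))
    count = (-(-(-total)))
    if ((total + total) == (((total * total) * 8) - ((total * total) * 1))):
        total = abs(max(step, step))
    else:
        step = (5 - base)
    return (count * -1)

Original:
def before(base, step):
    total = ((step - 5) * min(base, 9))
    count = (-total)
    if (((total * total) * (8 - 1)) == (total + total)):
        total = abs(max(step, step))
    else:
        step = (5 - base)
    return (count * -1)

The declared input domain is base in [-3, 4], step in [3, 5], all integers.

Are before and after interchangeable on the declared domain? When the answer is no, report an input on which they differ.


base=-3, step=3 yields 6 from before but -5 from after.
verdict: not equivalent; witness: base=-3, step=3


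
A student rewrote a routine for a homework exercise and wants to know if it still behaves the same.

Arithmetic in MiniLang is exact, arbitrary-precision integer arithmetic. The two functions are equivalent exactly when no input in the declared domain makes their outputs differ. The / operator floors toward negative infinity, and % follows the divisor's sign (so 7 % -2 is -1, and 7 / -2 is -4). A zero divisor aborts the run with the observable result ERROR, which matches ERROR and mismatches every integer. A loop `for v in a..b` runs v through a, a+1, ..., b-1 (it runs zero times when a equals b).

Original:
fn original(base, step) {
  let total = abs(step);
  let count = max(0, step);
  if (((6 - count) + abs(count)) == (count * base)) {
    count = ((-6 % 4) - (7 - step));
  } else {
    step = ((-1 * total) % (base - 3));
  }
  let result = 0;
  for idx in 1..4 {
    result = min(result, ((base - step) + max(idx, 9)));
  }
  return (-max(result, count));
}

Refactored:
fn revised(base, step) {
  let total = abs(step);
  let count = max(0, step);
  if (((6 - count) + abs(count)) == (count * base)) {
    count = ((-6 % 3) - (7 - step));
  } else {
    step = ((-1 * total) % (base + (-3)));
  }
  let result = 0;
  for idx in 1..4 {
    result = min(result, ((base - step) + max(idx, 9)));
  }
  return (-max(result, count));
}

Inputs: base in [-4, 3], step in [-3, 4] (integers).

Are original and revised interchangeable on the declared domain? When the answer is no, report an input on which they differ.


Equivalent. The edit looks behavioral (`4` became `3`), but over these ranges it never changes the outcome.
Sweeping the whole domain (64 inputs) finds no disagreement.
One worked example (base=3, step=1) — original: total := 1 | count := 1 | (((6 - count) + abs(count)) == (count * base)): false | divide-by-zero, output ERROR; revised: total := 1 | count := 1 | (((6 - count) + abs(count)) == (count * base)): false | divide-by-zero, output ERROR; agreement on ERROR.
verdict: equivalent


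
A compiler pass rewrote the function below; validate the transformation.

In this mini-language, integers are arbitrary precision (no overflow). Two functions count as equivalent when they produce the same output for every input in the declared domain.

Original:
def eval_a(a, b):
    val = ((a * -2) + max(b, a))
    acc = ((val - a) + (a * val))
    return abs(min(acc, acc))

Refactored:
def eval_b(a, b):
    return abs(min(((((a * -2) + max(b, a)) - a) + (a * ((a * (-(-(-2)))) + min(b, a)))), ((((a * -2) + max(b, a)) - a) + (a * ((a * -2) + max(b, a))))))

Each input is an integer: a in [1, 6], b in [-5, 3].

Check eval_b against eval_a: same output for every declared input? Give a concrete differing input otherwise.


Try a=1, b=-5.
eval_a: val := -1 | acc := -3 | result 3
eval_b: result 9
3 and 9 differ, so these are not the same function on this domain.
verdict: not equivalent; witness: a=1, b=-5


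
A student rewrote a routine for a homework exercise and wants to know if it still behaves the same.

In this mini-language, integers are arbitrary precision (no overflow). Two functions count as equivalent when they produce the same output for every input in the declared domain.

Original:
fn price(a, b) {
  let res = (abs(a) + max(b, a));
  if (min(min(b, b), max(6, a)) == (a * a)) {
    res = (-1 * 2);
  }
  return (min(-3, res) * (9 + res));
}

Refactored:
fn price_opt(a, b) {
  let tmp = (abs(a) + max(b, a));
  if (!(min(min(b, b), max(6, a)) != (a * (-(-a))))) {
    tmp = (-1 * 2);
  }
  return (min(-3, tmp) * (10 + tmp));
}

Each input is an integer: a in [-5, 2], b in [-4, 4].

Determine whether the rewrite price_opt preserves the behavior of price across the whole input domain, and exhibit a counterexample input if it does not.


The rewrite breaks on a=-5, b=-4, where the results are -30 and -33.
price: res becomes 1; next (min(min(b, b), max(6, a)) == (a * a)) evaluates to false; next final value -30
price_opt: tmp becomes 1; next (!(min(min(b, b), max(6, a)) != (a * (-(-a))))) evaluates to false; next final value -33
verdict: not equivalent; witness: a=-5, b=-4


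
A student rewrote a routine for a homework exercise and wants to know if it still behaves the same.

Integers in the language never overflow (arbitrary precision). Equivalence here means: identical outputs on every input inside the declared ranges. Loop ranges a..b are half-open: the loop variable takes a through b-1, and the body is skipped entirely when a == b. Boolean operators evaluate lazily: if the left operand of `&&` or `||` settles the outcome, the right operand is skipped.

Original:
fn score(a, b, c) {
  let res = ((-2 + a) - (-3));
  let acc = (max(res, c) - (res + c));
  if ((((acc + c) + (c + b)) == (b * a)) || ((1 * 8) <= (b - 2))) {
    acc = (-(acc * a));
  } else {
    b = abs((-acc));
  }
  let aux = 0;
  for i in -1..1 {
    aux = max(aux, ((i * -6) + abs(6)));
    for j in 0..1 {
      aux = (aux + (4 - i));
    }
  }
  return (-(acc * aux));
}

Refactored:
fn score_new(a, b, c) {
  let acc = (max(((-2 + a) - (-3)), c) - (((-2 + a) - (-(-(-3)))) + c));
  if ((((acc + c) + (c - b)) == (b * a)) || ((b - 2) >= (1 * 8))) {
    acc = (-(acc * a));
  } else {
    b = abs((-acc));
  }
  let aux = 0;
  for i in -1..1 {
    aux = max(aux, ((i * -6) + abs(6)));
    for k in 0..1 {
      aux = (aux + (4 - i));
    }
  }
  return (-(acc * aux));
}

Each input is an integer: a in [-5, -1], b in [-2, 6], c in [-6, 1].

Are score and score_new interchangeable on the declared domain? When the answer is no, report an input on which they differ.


Try a=-5, b=-1, c=0.
score: res=-4, then acc=4, then ((((acc + c) + (c + b)) == (b * a)) || ((1 * 8) <= (b - 2))) is false, then b=4, then aux=0, then (i=-1), then aux=12, then (j=0), then aux=17, then (i=0), then aux=17, then (j=0), then aux=21, then returns -84
score_new: acc=4, then ((((acc + c) + (c - b)) == (b * a)) || ((b - 2) >= (1 * 8))) is true, then acc=20, then aux=0, then (i=-1), then aux=12, then (k=0), then aux=17, then (i=0), then aux=17, then (k=0), then aux=21, then returns -420
-84 != -420, so the rewrite changes behavior.
verdict: not equivalent; witness: a=-5, b=-1, c=0


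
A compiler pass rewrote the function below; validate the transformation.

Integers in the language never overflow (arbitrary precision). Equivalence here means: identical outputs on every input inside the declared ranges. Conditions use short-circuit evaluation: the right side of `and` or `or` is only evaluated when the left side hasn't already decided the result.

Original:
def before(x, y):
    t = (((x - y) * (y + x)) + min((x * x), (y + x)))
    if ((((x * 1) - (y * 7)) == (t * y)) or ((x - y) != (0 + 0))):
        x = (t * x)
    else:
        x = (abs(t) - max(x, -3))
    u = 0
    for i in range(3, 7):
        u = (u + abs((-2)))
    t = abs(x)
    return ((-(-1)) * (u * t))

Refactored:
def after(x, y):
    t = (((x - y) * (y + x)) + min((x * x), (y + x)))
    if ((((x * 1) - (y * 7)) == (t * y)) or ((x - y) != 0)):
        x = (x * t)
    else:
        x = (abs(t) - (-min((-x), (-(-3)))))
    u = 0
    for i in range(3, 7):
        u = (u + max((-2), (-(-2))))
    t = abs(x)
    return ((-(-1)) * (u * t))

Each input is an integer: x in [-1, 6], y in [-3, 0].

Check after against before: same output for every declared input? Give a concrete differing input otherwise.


Differences: constant usage differs; and arithmetic usage differs; and min/max/abs usage differs — yet all 32 inputs agree.
verdict: equivalent


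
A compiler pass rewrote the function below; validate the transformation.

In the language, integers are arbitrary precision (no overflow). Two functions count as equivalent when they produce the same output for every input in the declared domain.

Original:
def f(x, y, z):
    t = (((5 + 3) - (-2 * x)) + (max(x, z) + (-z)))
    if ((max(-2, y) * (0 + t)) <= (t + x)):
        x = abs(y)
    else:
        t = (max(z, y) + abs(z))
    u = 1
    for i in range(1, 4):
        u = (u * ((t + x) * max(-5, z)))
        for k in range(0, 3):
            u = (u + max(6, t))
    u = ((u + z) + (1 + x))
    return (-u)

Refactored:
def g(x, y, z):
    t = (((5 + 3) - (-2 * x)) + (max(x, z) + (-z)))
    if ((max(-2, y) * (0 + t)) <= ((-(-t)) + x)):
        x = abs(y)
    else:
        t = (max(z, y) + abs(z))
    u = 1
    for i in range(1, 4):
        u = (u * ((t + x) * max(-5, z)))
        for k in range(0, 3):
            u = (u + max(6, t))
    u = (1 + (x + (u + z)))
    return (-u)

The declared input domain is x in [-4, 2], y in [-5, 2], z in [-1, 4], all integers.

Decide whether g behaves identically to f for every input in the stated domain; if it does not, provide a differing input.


Reading the diff, among the changes: same computation, different form.
Tracing x=-1, y=-5, z=0: f: t becomes 6; next ((max(-2, y) * (0 + t)) <= (t + x)) evaluates to true; next x becomes 5; next u becomes 1; next at i=1:; next u becomes 0; next at k=0:; next u becomes 6; next at k=1:; next u becomes 12; next at k=2:; next u becomes 18; next at i=2:; next u becomes 0; next at k=0:; next u becomes 6; next at k=1:; next u becomes 12; next at k=2:; next u becomes 18; next at i=3:; next u becomes 0; next at k=0:; next u becomes 6; next at k=1:; next u becomes 12; next at k=2:; next u becomes 18; next u becomes 24; next final value -24 | g: t becomes 6; next ((max(-2, y) * (0 + t)) <= ((-(-t)) + x)) evaluates to true; next x becomes 5; next u becomes 1; next at i=1:; next u becomes 0; next at k=0:; next u becomes 6; next at k=1:; next u becomes 12; next at k=2:; next u becomes 18; next at i=2:; next u becomes 0; next at k=0:; next u becomes 6; next at k=1:; next u becomes 12; next at k=2:; next u becomes 18; next at i=3:; next u becomes 0; next at k=0:; next u becomes 6; next at k=1:; next u becomes 12; next at k=2:; next u becomes 18; next u becomes 24; next final value -24 — matching result -24.
Every one of the 336 inputs gives matching results.
verdict: equivalent
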